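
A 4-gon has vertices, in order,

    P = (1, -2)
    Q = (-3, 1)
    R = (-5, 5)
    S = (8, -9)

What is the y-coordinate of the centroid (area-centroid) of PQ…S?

-2/51

Apply the shoelace formula. First the cross-terms c_i = x_i·y_{i+1} − x_{i+1}·y_i:
  -5, -10, 5, -7  ⇒  2A = -17, A = -8.5.
Then Σ (y_i + y_{i+1})·c_i = 2, so ȳ = 2 / (6·(-8.5)) = -2/51.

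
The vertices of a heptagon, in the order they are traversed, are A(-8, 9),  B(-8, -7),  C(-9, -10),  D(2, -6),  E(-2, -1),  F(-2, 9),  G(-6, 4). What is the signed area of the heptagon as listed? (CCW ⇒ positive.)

Apply Gauss's area formula: 2A = Σ (x_i·y_{i+1} − x_{i+1}·y_i), indices taken mod 7.
Σ = (128) + (17) + (74) + (-14) + (-20) + (46) + (-22) = 209
Signed area = Σ/2 = 104.5 (positive ⇒ counter-clockwise traversal).

104.5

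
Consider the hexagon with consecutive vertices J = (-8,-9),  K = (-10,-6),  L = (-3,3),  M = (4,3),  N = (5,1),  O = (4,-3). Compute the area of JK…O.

100.5

J→K: (-8)(-6) − (-10)(-9) = -42
K→L: (-10)(3) − (-3)(-6) = -48
L→M: (-3)(3) − (4)(3) = -21
M→N: (4)(1) − (5)(3) = -11
N→O: (5)(-3) − (4)(1) = -19
O→J: (4)(-9) − (-8)(-3) = -60
Σ = -201
Area = |Σ|/2 = 100.5.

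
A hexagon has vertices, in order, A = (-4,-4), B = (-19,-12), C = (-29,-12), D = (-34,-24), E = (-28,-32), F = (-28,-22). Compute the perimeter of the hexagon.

90

|AB| = √((-15)² + (-8)²) = √289 = 17
|BC| = √((-10)² + (0)²) = √100 = 10
|CD| = √((-5)² + (-12)²) = √169 = 13
|DE| = √((6)² + (-8)²) = √100 = 10
|EF| = √((0)² + (10)²) = √100 = 10
|FA| = √((24)² + (18)²) = √900 = 30
Perimeter = 17 + 10 + 13 + 10 + 10 + 30 = 90.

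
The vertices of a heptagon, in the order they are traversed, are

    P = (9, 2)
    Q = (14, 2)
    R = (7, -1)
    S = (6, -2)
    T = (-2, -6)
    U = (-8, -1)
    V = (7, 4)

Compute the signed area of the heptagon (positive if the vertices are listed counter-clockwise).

-89.5

Apply the shoelace (surveyor's) formula: 2A = Σ (x_i·y_{i+1} − x_{i+1}·y_i), indices taken mod 7.
Σ = (-10) + (-28) + (-8) + (-40) + (-46) + (-25) + (-22) = -179
Signed area = Σ/2 = -89.5 (negative ⇒ clockwise traversal).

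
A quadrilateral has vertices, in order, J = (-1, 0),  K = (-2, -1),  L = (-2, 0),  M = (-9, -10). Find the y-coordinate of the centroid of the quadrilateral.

Apply the shoelace formula. First the cross-terms c_i = x_i·y_{i+1} − x_{i+1}·y_i:
  1, -2, 20, -10  ⇒  2A = 9, A = 4.5.
Then Σ (y_i + y_{i+1})·c_i = -99, so ȳ = -99 / (6·4.5) = -11/3.

-11/3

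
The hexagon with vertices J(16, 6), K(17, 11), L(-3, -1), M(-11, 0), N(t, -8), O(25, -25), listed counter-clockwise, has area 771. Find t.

Write out the shoelace sum; only the two edges meeting at N involve t:
2·Area = [((-11)·(-8) − t·0) + (t·(-25) − 25·(-8))] + 629
       = -25·t + 917 = 1542
⇒ t = -25.

-25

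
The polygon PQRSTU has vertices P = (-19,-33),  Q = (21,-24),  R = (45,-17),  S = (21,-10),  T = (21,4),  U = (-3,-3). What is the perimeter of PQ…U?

164

|PQ| = √((40)² + (9)²) = √1681 = 41
|QR| = √((24)² + (7)²) = √625 = 25
|RS| = √((-24)² + (7)²) = √625 = 25
|ST| = √((0)² + (14)²) = √196 = 14
|TU| = √((-24)² + (-7)²) = √625 = 25
|UP| = √((-16)² + (-30)²) = √1156 = 34
Perimeter = 41 + 25 + 25 + 14 + 25 + 34 = 164.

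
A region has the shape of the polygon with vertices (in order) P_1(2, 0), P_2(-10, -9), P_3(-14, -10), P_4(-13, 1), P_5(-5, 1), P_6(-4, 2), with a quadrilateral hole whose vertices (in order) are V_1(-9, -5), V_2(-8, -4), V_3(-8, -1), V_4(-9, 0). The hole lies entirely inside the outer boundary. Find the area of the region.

99

Outer boundary:
Apply the surveyor's formula: 2A = Σ (x_i·y_{i+1} − x_{i+1}·y_i), indices taken mod 6.
Cross-terms: -18, -26, -144, -8, -6, -4  ⇒  Σ = -206
Area = |Σ|/2 = 103.
Hole:
Apply the surveyor's formula: 2A = Σ (x_i·y_{i+1} − x_{i+1}·y_i), indices taken mod 4.
V_1→V_2: (-9)(-4) − (-8)(-5) = -4
V_2→V_3: (-8)(-1) − (-8)(-4) = -24
V_3→V_4: (-8)(0) − (-9)(-1) = -9
V_4→V_1: (-9)(-5) − (-9)(0) = 45
Σ = 8
Area = |Σ|/2 = 4.
Net area = 103 − 4 = 99.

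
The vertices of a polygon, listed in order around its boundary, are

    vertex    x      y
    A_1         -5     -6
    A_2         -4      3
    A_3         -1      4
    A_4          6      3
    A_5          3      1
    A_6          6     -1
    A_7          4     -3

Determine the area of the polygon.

72

Apply the shoelace formula: 2A = Σ (x_i·y_{i+1} − x_{i+1}·y_i), indices taken mod 7.
A_1→A_2: (-5)(3) − (-4)(-6) = -39
A_2→A_3: (-4)(4) − (-1)(3) = -13
A_3→A_4: (-1)(3) − (6)(4) = -27
A_4→A_5: (6)(1) − (3)(3) = -3
A_5→A_6: (3)(-1) − (6)(1) = -9
A_6→A_7: (6)(-3) − (4)(-1) = -14
A_7→A_1: (4)(-6) − (-5)(-3) = -39
Σ = -144
Area = |Σ|/2 = 72.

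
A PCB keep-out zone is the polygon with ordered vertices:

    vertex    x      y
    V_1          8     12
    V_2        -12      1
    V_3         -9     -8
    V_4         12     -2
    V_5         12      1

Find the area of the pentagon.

Apply the shoelace formula: 2A = Σ (x_i·y_{i+1} − x_{i+1}·y_i), indices taken mod 5.
Σ = (152) + (105) + (114) + (36) + (136) = 543
Area = |Σ|/2 = 271.5.

271.5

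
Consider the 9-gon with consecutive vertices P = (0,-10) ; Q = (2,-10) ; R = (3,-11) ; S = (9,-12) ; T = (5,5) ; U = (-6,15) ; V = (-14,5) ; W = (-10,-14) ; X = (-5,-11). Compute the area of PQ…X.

Σ = (20) + (8) + (63) + (105) + (105) + (180) + (246) + (40) + (50) = 817
Area = |Σ|/2 = 408.5.

408.5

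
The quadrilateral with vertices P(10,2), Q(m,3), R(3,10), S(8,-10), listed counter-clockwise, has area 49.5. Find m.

The doubled signed area Σ (x_i y_{i+1} − x_{i+1} y_i) is linear in m.
With m=0 it equals 27; the coefficient of m is 8 (from the two edges through Q).
So 8·m + 27 = 2·49.5 = 99 ⇒ m = 9.

9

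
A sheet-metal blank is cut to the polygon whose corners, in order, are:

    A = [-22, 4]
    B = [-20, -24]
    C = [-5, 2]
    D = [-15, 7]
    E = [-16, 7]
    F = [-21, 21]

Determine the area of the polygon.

319.5

Σ = (608) + (-160) + (-5) + (7) + (-189) + (378) = 639
Area = |Σ|/2 = 319.5.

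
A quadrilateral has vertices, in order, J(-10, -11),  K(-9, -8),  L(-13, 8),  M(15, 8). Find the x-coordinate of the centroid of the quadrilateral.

-20/9

Apply the shoelace formula. First the cross-terms c_i = x_i·y_{i+1} − x_{i+1}·y_i:
  -19, -176, -224, -85  ⇒  2A = -504, A = -252.
Then Σ (x_i + x_{i+1})·c_i = 3360, so x̄ = 3360 / (6·(-252)) = -20/9.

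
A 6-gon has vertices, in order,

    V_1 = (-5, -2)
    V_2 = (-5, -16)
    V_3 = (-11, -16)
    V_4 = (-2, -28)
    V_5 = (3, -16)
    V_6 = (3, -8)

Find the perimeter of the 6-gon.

66

|V_1V_2| = √((0)² + (-14)²) = √196 = 14
|V_2V_3| = √((-6)² + (0)²) = √36 = 6
|V_3V_4| = √((9)² + (-12)²) = √225 = 15
|V_4V_5| = √((5)² + (12)²) = √169 = 13
|V_5V_6| = √((0)² + (8)²) = √64 = 8
|V_6V_1| = √((-8)² + (6)²) = √100 = 10
Perimeter = 14 + 6 + 15 + 13 + 8 + 10 = 66.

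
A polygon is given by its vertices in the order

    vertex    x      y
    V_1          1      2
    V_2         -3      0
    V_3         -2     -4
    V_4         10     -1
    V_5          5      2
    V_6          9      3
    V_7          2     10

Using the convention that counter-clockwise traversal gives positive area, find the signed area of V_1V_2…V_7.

80

Σ = (6) + (12) + (42) + (25) + (-3) + (84) + (-6) = 160
Signed area = Σ/2 = 80 (positive ⇒ counter-clockwise traversal).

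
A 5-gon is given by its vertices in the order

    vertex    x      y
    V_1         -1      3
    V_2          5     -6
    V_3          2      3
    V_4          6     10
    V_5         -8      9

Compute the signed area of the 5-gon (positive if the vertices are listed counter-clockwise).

69.5

Apply Gauss's area formula: 2A = Σ (x_i·y_{i+1} − x_{i+1}·y_i), indices taken mod 5.
Σ = (-9) + (27) + (2) + (134) + (-15) = 139
Signed area = Σ/2 = 69.5 (positive ⇒ counter-clockwise traversal).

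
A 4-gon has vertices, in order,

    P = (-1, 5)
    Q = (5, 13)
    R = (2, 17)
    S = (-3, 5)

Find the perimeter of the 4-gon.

30

|PQ| = √((6)² + (8)²) = √100 = 10
|QR| = √((-3)² + (4)²) = √25 = 5
|RS| = √((-5)² + (-12)²) = √169 = 13
|SP| = √((2)² + (0)²) = √4 = 2
Perimeter = 10 + 5 + 13 + 2 = 30.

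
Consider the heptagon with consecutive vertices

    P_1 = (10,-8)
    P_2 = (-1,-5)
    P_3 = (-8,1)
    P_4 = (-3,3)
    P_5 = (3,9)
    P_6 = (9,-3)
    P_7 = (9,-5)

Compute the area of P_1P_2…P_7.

Apply the surveyor's formula: 2A = Σ (x_i·y_{i+1} − x_{i+1}·y_i), indices taken mod 7.
Σ = (-58) + (-41) + (-21) + (-36) + (-90) + (-18) + (-22) = -286
Area = |Σ|/2 = 143.

143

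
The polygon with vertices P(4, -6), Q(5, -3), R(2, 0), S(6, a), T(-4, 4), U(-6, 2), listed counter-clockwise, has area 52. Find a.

2

Write out the shoelace sum; only the two edges meeting at S involve a:
2·Area = [(2·a − 6·0) + (6·4 − (-4)·a)] + 68
       = 6·a + 92 = 104
⇒ a = 2.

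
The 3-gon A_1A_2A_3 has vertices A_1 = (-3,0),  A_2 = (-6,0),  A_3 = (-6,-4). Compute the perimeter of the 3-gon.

|A_1A_2| = √((-3)² + (0)²) = √9 = 3
|A_2A_3| = √((0)² + (-4)²) = √16 = 4
|A_3A_1| = √((3)² + (4)²) = √25 = 5
Perimeter = 3 + 4 + 5 = 12.

12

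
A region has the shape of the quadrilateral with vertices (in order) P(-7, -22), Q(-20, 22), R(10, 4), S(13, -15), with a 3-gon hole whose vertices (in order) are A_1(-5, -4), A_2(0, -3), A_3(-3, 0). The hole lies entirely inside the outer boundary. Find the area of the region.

734.5

Outer boundary:
Apply the shoelace formula: 2A = Σ (x_i·y_{i+1} − x_{i+1}·y_i), indices taken mod 4.
Σ = (-594) + (-300) + (-202) + (-391) = -1487
Area = |Σ|/2 = 743.5.
Hole:
Apply the shoelace (surveyor's) formula: 2A = Σ (x_i·y_{i+1} − x_{i+1}·y_i), indices taken mod 3.
A_1→A_2: (-5)(-3) − (0)(-4) = 15
A_2→A_3: (0)(0) − (-3)(-3) = -9
A_3→A_1: (-3)(-4) − (-5)(0) = 12
Σ = 18
Area = |Σ|/2 = 9.
Net area = 743.5 − 9 = 734.5.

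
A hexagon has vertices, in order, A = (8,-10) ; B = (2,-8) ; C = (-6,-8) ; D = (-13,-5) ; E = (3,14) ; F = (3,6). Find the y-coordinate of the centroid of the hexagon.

-9/11

Apply the shoelace formula. First the cross-terms c_i = x_i·y_{i+1} − x_{i+1}·y_i:
  -44, -64, -74, -167, -24, -78  ⇒  2A = -451, A = -225.5.
Then Σ (y_i + y_{i+1})·c_i = 1107, so ȳ = 1107 / (6·(-225.5)) = -9/11.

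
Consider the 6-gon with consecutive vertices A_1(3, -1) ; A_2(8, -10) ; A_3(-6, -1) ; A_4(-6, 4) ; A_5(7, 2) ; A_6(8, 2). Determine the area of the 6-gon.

Apply the shoelace formula: 2A = Σ (x_i·y_{i+1} − x_{i+1}·y_i), indices taken mod 6.
Cross-terms: -22, -68, -30, -40, -2, -14  ⇒  Σ = -176
Area = |Σ|/2 = 88.

88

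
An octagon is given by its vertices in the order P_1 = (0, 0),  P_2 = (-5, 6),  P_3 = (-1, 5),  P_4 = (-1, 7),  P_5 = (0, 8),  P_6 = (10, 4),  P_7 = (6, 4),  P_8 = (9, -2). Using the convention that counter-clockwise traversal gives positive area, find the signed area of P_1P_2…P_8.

-70.5

Apply the shoelace (surveyor's) formula: 2A = Σ (x_i·y_{i+1} − x_{i+1}·y_i), indices taken mod 8.
Cross-terms: 0, -19, -2, -8, -80, 16, -48, 0  ⇒  Σ = -141
Signed area = Σ/2 = -70.5 (negative ⇒ clockwise traversal).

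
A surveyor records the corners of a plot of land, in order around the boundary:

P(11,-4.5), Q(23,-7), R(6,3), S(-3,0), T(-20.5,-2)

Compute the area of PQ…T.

133.375

Apply the shoelace formula: 2A = Σ (x_i·y_{i+1} − x_{i+1}·y_i), indices taken mod 5.
Σ = (26.5) + (111) + (9) + (6) + (114.25) = 266.75
Area = |Σ|/2 = 133.375.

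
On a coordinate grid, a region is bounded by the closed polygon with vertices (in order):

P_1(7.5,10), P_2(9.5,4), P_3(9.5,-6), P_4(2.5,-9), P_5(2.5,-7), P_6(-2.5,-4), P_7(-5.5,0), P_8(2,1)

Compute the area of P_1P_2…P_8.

Apply the shoelace (surveyor's) formula: 2A = Σ (x_i·y_{i+1} − x_{i+1}·y_i), indices taken mod 8.
Σ = (-65) + (-95) + (-70.5) + (5) + (-27.5) + (-22) + (-5.5) + (12.5) = -268
Area = |Σ|/2 = 134.

134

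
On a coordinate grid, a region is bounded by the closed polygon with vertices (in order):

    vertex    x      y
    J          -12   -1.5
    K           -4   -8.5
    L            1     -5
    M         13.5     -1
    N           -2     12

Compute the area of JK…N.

249

Apply the shoelace formula: 2A = Σ (x_i·y_{i+1} − x_{i+1}·y_i), indices taken mod 5.
Σ = (96) + (28.5) + (66.5) + (160) + (147) = 498
Area = |Σ|/2 = 249.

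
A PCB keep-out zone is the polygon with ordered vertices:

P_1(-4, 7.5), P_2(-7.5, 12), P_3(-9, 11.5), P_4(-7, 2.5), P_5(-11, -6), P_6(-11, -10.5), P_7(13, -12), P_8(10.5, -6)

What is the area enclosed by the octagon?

Apply the shoelace formula: 2A = Σ (x_i·y_{i+1} − x_{i+1}·y_i), indices taken mod 8.
Cross-terms: 8.25, 21.75, 58, 69.5, 49.5, 268.5, 48, 54.75  ⇒  Σ = 578.25
Area = |Σ|/2 = 289.125.

289.125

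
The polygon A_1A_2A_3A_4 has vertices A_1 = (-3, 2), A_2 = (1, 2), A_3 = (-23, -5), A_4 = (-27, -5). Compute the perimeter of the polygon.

58

|A_1A_2| = √((4)² + (0)²) = √16 = 4
|A_2A_3| = √((-24)² + (-7)²) = √625 = 25
|A_3A_4| = √((-4)² + (0)²) = √16 = 4
|A_4A_1| = √((24)² + (7)²) = √625 = 25
Perimeter = 4 + 25 + 4 + 25 = 58.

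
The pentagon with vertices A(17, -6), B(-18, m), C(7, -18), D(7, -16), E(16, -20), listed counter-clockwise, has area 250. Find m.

-9

The doubled signed area Σ (x_i y_{i+1} − x_{i+1} y_i) is linear in m.
With m=0 it equals 590; the coefficient of m is 10 (from the two edges through B).
So 10·m + 590 = 2·250 = 500 ⇒ m = -9.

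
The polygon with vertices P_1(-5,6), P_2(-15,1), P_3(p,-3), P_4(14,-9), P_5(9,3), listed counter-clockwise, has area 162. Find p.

The doubled signed area Σ (x_i y_{i+1} − x_{i+1} y_i) is linear in p.
With p=0 it equals 364; the coefficient of p is -10 (from the two edges through P_3).
So -10·p + 364 = 2·162 = 324 ⇒ p = 4.

4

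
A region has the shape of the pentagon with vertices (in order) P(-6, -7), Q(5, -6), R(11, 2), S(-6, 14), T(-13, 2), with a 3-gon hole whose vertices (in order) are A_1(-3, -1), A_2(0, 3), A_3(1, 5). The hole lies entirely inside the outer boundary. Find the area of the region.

Outer boundary:
Apply the shoelace formula: 2A = Σ (x_i·y_{i+1} − x_{i+1}·y_i), indices taken mod 5.
Σ = (71) + (76) + (166) + (170) + (103) = 586
Area = |Σ|/2 = 293.
Hole:
Apply the shoelace (surveyor's) formula: 2A = Σ (x_i·y_{i+1} − x_{i+1}·y_i), indices taken mod 3.
Σ = (-9) + (-3) + (14) = 2
Area = |Σ|/2 = 1.
Net area = 293 − 1 = 292.

292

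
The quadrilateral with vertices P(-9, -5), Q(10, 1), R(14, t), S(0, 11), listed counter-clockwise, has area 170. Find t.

The doubled signed area Σ (x_i y_{i+1} − x_{i+1} y_i) is linear in t.
With t=0 it equals 280; the coefficient of t is 10 (from the two edges through R).
So 10·t + 280 = 2·170 = 340 ⇒ t = 6.

6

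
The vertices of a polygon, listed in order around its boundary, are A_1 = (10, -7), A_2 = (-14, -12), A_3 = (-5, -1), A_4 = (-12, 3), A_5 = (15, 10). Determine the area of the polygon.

Apply Gauss's area formula: 2A = Σ (x_i·y_{i+1} − x_{i+1}·y_i), indices taken mod 5.
Σ = (-218) + (-46) + (-27) + (-165) + (-205) = -661
Area = |Σ|/2 = 330.5.

330.5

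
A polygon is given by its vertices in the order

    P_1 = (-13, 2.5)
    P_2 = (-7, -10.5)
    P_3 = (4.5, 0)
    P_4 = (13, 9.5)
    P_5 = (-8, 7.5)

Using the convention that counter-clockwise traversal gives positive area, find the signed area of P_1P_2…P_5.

247.5

Apply the shoelace (surveyor's) formula: 2A = Σ (x_i·y_{i+1} − x_{i+1}·y_i), indices taken mod 5.
P_1→P_2: (-13)(-10.5) − (-7)(2.5) = 154
P_2→P_3: (-7)(0) − (4.5)(-10.5) = 47.25
P_3→P_4: (4.5)(9.5) − (13)(0) = 42.75
P_4→P_5: (13)(7.5) − (-8)(9.5) = 173.5
P_5→P_1: (-8)(2.5) − (-13)(7.5) = 77.5
Σ = 495
Signed area = Σ/2 = 247.5 (positive ⇒ counter-clockwise traversal).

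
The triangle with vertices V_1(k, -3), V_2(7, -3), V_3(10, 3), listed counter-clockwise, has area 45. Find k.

-8

Write out the shoelace sum; only the two edges meeting at V_1 involve k:
2·Area = [(10·(-3) − k·3) + (k·(-3) − 7·(-3))] + 51
       = -6·k + 42 = 90
⇒ k = -8.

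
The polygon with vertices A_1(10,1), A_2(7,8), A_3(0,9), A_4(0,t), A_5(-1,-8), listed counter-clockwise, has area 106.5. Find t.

-2

The doubled signed area Σ (x_i y_{i+1} − x_{i+1} y_i) is linear in t.
With t=0 it equals 215; the coefficient of t is 1 (from the two edges through A_4).
So 1·t + 215 = 2·106.5 = 213 ⇒ t = -2.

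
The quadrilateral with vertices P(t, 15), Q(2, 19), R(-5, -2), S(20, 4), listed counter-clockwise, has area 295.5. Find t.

The doubled signed area Σ (x_i y_{i+1} − x_{i+1} y_i) is linear in t.
With t=0 it equals 381; the coefficient of t is 15 (from the two edges through P).
So 15·t + 381 = 2·295.5 = 591 ⇒ t = 14.

14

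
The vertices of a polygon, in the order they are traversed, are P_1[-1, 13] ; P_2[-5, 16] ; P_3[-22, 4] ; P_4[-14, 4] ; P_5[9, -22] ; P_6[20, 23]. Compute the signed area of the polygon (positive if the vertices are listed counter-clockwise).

Apply the shoelace (surveyor's) formula: 2A = Σ (x_i·y_{i+1} − x_{i+1}·y_i), indices taken mod 6.
Σ = (49) + (332) + (-32) + (272) + (647) + (283) = 1551
Signed area = Σ/2 = 775.5 (positive ⇒ counter-clockwise traversal).

775.5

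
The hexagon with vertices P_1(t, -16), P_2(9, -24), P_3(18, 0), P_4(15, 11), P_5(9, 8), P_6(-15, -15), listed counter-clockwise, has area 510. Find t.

The doubled signed area Σ (x_i y_{i+1} − x_{i+1} y_i) is linear in t.
With t=0 it equals 1020; the coefficient of t is -9 (from the two edges through P_1).
So -9·t + 1020 = 2·510 = 1020 ⇒ t = 0.

0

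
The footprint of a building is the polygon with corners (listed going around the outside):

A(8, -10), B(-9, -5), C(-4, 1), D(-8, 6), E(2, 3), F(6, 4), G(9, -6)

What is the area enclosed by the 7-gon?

Apply the shoelace formula: 2A = Σ (x_i·y_{i+1} − x_{i+1}·y_i), indices taken mod 7.
A→B: (8)(-5) − (-9)(-10) = -130
B→C: (-9)(1) − (-4)(-5) = -29
C→D: (-4)(6) − (-8)(1) = -16
D→E: (-8)(3) − (2)(6) = -36
E→F: (2)(4) − (6)(3) = -10
F→G: (6)(-6) − (9)(4) = -72
G→A: (9)(-10) − (8)(-6) = -42
Σ = -335
Area = |Σ|/2 = 167.5.

167.5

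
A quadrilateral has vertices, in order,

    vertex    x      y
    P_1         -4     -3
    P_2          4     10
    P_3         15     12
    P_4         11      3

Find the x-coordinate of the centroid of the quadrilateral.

Apply the surveyor's formula. First the cross-terms c_i = x_i·y_{i+1} − x_{i+1}·y_i:
  -28, -102, -87, -21  ⇒  2A = -238, A = -119.
Then Σ (x_i + x_{i+1})·c_i = -4347, so x̄ = -4347 / (6·(-119)) = 207/34.

207/34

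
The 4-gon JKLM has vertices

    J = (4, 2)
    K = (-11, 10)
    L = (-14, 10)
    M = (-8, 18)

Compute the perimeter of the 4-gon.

50

|JK| = √((-15)² + (8)²) = √289 = 17
|KL| = √((-3)² + (0)²) = √9 = 3
|LM| = √((6)² + (8)²) = √100 = 10
|MJ| = √((12)² + (-16)²) = √400 = 20
Perimeter = 17 + 3 + 10 + 20 = 50.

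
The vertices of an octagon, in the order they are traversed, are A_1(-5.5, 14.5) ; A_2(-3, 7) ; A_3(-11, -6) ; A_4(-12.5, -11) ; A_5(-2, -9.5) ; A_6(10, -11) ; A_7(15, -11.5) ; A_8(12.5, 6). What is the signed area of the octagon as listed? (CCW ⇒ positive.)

428.875

Apply the surveyor's formula: 2A = Σ (x_i·y_{i+1} − x_{i+1}·y_i), indices taken mod 8.
Cross-terms: 5, 95, 46, 96.75, 117, 50, 233.75, 214.25  ⇒  Σ = 857.75
Signed area = Σ/2 = 428.875 (positive ⇒ counter-clockwise traversal).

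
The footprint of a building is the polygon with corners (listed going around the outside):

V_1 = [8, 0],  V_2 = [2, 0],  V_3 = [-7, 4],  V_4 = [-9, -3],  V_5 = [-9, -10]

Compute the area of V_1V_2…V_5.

104

Σ = (0) + (8) + (57) + (63) + (80) = 208
Area = |Σ|/2 = 104.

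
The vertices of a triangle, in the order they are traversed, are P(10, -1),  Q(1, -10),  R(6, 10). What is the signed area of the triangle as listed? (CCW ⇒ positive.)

-67.5

Σ = (-99) + (70) + (-106) = -135
Signed area = Σ/2 = -67.5 (negative ⇒ clockwise traversal).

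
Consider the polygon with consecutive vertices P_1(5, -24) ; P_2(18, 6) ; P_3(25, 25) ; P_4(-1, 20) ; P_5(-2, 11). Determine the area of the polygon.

654.5

Apply the shoelace formula: 2A = Σ (x_i·y_{i+1} − x_{i+1}·y_i), indices taken mod 5.
P_1→P_2: (5)(6) − (18)(-24) = 462
P_2→P_3: (18)(25) − (25)(6) = 300
P_3→P_4: (25)(20) − (-1)(25) = 525
P_4→P_5: (-1)(11) − (-2)(20) = 29
P_5→P_1: (-2)(-24) − (5)(11) = -7
Σ = 1309
Area = |Σ|/2 = 654.5.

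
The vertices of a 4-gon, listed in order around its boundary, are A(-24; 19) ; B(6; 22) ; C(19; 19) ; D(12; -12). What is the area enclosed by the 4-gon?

Σ = (-642) + (-304) + (-456) + (-60) = -1462
Area = |Σ|/2 = 731.

731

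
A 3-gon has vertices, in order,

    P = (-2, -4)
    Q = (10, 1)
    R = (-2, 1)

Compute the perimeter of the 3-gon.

30

|PQ| = √((12)² + (5)²) = √169 = 13
|QR| = √((-12)² + (0)²) = √144 = 12
|RP| = √((0)² + (-5)²) = √25 = 5
Perimeter = 13 + 12 + 5 = 30.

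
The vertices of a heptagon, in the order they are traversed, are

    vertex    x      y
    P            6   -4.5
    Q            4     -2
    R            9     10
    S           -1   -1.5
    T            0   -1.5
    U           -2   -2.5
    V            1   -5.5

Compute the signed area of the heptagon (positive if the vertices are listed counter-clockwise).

50.5

Apply Gauss's area formula: 2A = Σ (x_i·y_{i+1} − x_{i+1}·y_i), indices taken mod 7.
Σ = (6) + (58) + (-3.5) + (1.5) + (-3) + (13.5) + (28.5) = 101
Signed area = Σ/2 = 50.5 (positive ⇒ counter-clockwise traversal).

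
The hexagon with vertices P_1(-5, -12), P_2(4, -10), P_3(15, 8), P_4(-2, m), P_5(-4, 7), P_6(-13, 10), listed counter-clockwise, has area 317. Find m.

The doubled signed area Σ (x_i y_{i+1} − x_{i+1} y_i) is linear in m.
With m=0 it equals 539; the coefficient of m is 19 (from the two edges through P_4).
So 19·m + 539 = 2·317 = 634 ⇒ m = 5.

5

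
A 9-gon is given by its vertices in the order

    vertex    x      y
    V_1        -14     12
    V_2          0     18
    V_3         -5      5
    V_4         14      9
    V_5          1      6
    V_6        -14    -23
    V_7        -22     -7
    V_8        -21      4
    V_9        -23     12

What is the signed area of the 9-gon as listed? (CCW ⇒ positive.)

-526

V_1→V_2: (-14)(18) − (0)(12) = -252
V_2→V_3: (0)(5) − (-5)(18) = 90
V_3→V_4: (-5)(9) − (14)(5) = -115
V_4→V_5: (14)(6) − (1)(9) = 75
V_5→V_6: (1)(-23) − (-14)(6) = 61
V_6→V_7: (-14)(-7) − (-22)(-23) = -408
V_7→V_8: (-22)(4) − (-21)(-7) = -235
V_8→V_9: (-21)(12) − (-23)(4) = -160
V_9→V_1: (-23)(12) − (-14)(12) = -108
Σ = -1052
Signed area = Σ/2 = -526 (negative ⇒ clockwise traversal).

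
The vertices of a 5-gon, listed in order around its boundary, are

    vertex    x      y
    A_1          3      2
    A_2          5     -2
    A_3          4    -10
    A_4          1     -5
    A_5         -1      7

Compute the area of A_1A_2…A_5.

Apply the surveyor's formula: 2A = Σ (x_i·y_{i+1} − x_{i+1}·y_i), indices taken mod 5.
Σ = (-16) + (-42) + (-10) + (2) + (-23) = -89
Area = |Σ|/2 = 44.5.

44.5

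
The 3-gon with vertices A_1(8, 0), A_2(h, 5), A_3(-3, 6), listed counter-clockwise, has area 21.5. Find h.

Write out the shoelace sum; only the two edges meeting at A_2 involve h:
2·Area = [(8·5 − h·0) + (h·6 − (-3)·5)] + -48
       = 6·h + 7 = 43
⇒ h = 6.

6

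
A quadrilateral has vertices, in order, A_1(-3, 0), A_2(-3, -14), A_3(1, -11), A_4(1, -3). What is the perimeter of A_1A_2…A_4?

32

|A_1A_2| = √((0)² + (-14)²) = √196 = 14
|A_2A_3| = √((4)² + (3)²) = √25 = 5
|A_3A_4| = √((0)² + (8)²) = √64 = 8
|A_4A_1| = √((-4)² + (3)²) = √25 = 5
Perimeter = 14 + 5 + 8 + 5 = 32.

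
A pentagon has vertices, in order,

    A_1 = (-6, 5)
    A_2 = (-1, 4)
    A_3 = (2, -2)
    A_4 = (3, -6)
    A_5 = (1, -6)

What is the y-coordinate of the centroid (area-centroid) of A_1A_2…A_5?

Apply the surveyor's formula. First the cross-terms c_i = x_i·y_{i+1} − x_{i+1}·y_i:
  -19, -6, -6, -12, -31  ⇒  2A = -74, A = -37.
Then Σ (y_i + y_{i+1})·c_i = 40, so ȳ = 40 / (6·(-37)) = -20/111.

-20/111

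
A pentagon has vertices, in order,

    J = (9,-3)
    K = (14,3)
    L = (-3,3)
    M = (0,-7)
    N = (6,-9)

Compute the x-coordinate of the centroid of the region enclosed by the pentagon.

Apply the surveyor's formula. First the cross-terms c_i = x_i·y_{i+1} − x_{i+1}·y_i:
  69, 51, 21, 42, 63  ⇒  2A = 246, A = 123.
Then Σ (x_i + x_{i+1})·c_i = 3282, so x̄ = 3282 / (6·123) = 547/123.

547/123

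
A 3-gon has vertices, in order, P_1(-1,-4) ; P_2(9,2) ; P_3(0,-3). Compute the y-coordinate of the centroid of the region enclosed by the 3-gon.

Apply Gauss's area formula. First the cross-terms c_i = x_i·y_{i+1} − x_{i+1}·y_i:
  34, -27, -3  ⇒  2A = 4, A = 2.
Then Σ (y_i + y_{i+1})·c_i = -20, so ȳ = -20 / (6·2) = -5/3.

-5/3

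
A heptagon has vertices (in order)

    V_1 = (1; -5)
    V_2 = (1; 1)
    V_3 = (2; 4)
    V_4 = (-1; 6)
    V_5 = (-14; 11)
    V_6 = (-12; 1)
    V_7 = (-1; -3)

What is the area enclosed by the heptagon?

130

Apply Gauss's area formula: 2A = Σ (x_i·y_{i+1} − x_{i+1}·y_i), indices taken mod 7.
Cross-terms: 6, 2, 16, 73, 118, 37, 8  ⇒  Σ = 260
Area = |Σ|/2 = 130.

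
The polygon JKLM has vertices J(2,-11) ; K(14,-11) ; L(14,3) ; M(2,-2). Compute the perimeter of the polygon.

|JK| = √((12)² + (0)²) = √144 = 12
|KL| = √((0)² + (14)²) = √196 = 14
|LM| = √((-12)² + (-5)²) = √169 = 13
|MJ| = √((0)² + (-9)²) = √81 = 9
Perimeter = 12 + 14 + 13 + 9 = 48.

48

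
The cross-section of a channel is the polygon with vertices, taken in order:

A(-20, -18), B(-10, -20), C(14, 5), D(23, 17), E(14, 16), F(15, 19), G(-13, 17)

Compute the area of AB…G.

Cross-terms: 220, 230, 123, 130, 26, 502, 574  ⇒  Σ = 1805
Area = |Σ|/2 = 902.5.

902.5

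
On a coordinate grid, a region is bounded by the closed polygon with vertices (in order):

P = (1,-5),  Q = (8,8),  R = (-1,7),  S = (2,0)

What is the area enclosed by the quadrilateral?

44

Apply the surveyor's formula: 2A = Σ (x_i·y_{i+1} − x_{i+1}·y_i), indices taken mod 4.
Cross-terms: 48, 64, -14, -10  ⇒  Σ = 88
Area = |Σ|/2 = 44.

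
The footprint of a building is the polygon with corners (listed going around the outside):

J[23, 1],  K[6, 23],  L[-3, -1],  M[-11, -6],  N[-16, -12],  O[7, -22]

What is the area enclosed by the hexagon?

Apply the shoelace formula: 2A = Σ (x_i·y_{i+1} − x_{i+1}·y_i), indices taken mod 6.
Σ = (523) + (63) + (7) + (36) + (436) + (513) = 1578
Area = |Σ|/2 = 789.

789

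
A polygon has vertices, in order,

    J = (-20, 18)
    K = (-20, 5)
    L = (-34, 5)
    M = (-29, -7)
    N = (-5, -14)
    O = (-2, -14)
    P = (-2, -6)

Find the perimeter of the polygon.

106

|JK| = √((0)² + (-13)²) = √169 = 13
|KL| = √((-14)² + (0)²) = √196 = 14
|LM| = √((5)² + (-12)²) = √169 = 13
|MN| = √((24)² + (-7)²) = √625 = 25
|NO| = √((3)² + (0)²) = √9 = 3
|OP| = √((0)² + (8)²) = √64 = 8
|PJ| = √((-18)² + (24)²) = √900 = 30
Perimeter = 13 + 14 + 13 + 25 + 3 + 8 + 30 = 106.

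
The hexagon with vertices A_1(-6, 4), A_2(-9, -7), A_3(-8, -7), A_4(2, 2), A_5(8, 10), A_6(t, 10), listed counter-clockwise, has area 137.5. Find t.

Write out the shoelace sum; only the two edges meeting at A_6 involve t:
2·Area = [(8·10 − t·10) + (t·4 − (-6)·10)] + 87
       = -6·t + 227 = 275
⇒ t = -8.

-8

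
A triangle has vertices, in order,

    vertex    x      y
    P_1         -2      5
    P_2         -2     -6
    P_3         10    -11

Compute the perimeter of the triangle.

|P_1P_2| = √((0)² + (-11)²) = √121 = 11
|P_2P_3| = √((12)² + (-5)²) = √169 = 13
|P_3P_1| = √((-12)² + (16)²) = √400 = 20
Perimeter = 11 + 13 + 20 = 44.

44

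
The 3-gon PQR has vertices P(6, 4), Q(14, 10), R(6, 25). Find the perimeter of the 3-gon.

48

|PQ| = √((8)² + (6)²) = √100 = 10
|QR| = √((-8)² + (15)²) = √289 = 17
|RP| = √((0)² + (-21)²) = √441 = 21
Perimeter = 10 + 17 + 21 = 48.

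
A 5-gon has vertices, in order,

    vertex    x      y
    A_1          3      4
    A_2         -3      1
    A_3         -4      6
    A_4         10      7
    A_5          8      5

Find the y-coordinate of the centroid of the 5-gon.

Apply the surveyor's formula. First the cross-terms c_i = x_i·y_{i+1} − x_{i+1}·y_i:
  15, -14, -88, -6, 17  ⇒  2A = -76, A = -38.
Then Σ (y_i + y_{i+1})·c_i = -1086, so ȳ = -1086 / (6·(-38)) = 181/38.

181/38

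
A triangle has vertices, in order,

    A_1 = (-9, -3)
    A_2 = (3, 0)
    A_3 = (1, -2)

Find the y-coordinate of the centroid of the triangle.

Apply the shoelace (surveyor's) formula. First the cross-terms c_i = x_i·y_{i+1} − x_{i+1}·y_i:
  9, -6, -21  ⇒  2A = -18, A = -9.
Then Σ (y_i + y_{i+1})·c_i = 90, so ȳ = 90 / (6·(-9)) = -5/3.

-5/3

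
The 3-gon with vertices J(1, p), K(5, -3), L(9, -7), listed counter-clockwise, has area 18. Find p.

10

The doubled signed area Σ (x_i y_{i+1} − x_{i+1} y_i) is linear in p.
With p=0 it equals -4; the coefficient of p is 4 (from the two edges through J).
So 4·p + -4 = 2·18 = 36 ⇒ p = 10.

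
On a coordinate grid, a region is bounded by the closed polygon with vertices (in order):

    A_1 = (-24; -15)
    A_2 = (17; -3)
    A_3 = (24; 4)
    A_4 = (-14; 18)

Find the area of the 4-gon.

798.5

Apply Gauss's area formula: 2A = Σ (x_i·y_{i+1} − x_{i+1}·y_i), indices taken mod 4.
Σ = (327) + (140) + (488) + (642) = 1597
Area = |Σ|/2 = 798.5.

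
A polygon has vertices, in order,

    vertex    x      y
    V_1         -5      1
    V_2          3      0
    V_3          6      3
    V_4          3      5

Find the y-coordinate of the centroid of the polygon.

Apply the shoelace (surveyor's) formula. First the cross-terms c_i = x_i·y_{i+1} − x_{i+1}·y_i:
  -3, 9, 21, 28  ⇒  2A = 55, A = 27.5.
Then Σ (y_i + y_{i+1})·c_i = 360, so ȳ = 360 / (6·27.5) = 24/11.

24/11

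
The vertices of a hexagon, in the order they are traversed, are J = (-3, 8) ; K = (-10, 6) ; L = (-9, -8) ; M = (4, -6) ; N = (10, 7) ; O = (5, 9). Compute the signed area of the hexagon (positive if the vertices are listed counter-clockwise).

Apply Gauss's area formula: 2A = Σ (x_i·y_{i+1} − x_{i+1}·y_i), indices taken mod 6.
Cross-terms: 62, 134, 86, 88, 55, 67  ⇒  Σ = 492
Signed area = Σ/2 = 246 (positive ⇒ counter-clockwise traversal).

246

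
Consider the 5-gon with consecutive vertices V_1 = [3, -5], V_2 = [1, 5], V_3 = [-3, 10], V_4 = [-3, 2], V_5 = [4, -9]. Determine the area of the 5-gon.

47.5

V_1→V_2: (3)(5) − (1)(-5) = 20
V_2→V_3: (1)(10) − (-3)(5) = 25
V_3→V_4: (-3)(2) − (-3)(10) = 24
V_4→V_5: (-3)(-9) − (4)(2) = 19
V_5→V_1: (4)(-5) − (3)(-9) = 7
Σ = 95
Area = |Σ|/2 = 47.5.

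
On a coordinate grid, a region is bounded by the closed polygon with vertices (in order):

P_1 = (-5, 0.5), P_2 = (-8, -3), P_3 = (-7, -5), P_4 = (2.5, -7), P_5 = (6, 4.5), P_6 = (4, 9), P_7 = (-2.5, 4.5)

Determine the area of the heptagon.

125.25

Apply the shoelace (surveyor's) formula: 2A = Σ (x_i·y_{i+1} − x_{i+1}·y_i), indices taken mod 7.
Σ = (19) + (19) + (61.5) + (53.25) + (36) + (40.5) + (21.25) = 250.5
Area = |Σ|/2 = 125.25.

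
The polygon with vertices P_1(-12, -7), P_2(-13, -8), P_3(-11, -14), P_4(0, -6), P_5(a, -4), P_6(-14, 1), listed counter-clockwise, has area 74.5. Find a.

The doubled signed area Σ (x_i y_{i+1} − x_{i+1} y_i) is linear in a.
With a=0 it equals 219; the coefficient of a is 7 (from the two edges through P_5).
So 7·a + 219 = 2·74.5 = 149 ⇒ a = -10.

-10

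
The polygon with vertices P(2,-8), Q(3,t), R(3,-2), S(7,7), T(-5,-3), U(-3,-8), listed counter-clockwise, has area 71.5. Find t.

-5

The doubled signed area Σ (x_i y_{i+1} − x_{i+1} y_i) is linear in t.
With t=0 it equals 138; the coefficient of t is -1 (from the two edges through Q).
So -1·t + 138 = 2·71.5 = 143 ⇒ t = -5.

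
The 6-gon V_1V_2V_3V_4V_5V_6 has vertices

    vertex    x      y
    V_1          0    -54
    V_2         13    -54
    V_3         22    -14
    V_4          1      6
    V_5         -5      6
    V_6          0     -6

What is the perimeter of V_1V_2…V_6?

150

|V_1V_2| = √((13)² + (0)²) = √169 = 13
|V_2V_3| = √((9)² + (40)²) = √1681 = 41
|V_3V_4| = √((-21)² + (20)²) = √841 = 29
|V_4V_5| = √((-6)² + (0)²) = √36 = 6
|V_5V_6| = √((5)² + (-12)²) = √169 = 13
|V_6V_1| = √((0)² + (-48)²) = √2304 = 48
Perimeter = 13 + 41 + 29 + 6 + 13 + 48 = 150.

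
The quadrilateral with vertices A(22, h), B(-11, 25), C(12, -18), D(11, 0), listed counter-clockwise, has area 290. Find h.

-3

The doubled signed area Σ (x_i y_{i+1} − x_{i+1} y_i) is linear in h.
With h=0 it equals 646; the coefficient of h is 22 (from the two edges through A).
So 22·h + 646 = 2·290 = 580 ⇒ h = -3.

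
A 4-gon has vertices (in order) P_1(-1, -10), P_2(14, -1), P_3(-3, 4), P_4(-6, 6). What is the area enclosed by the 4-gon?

Apply Gauss's area formula: 2A = Σ (x_i·y_{i+1} − x_{i+1}·y_i), indices taken mod 4.
P_1→P_2: (-1)(-1) − (14)(-10) = 141
P_2→P_3: (14)(4) − (-3)(-1) = 53
P_3→P_4: (-3)(6) − (-6)(4) = 6
P_4→P_1: (-6)(-10) − (-1)(6) = 66
Σ = 266
Area = |Σ|/2 = 133.

133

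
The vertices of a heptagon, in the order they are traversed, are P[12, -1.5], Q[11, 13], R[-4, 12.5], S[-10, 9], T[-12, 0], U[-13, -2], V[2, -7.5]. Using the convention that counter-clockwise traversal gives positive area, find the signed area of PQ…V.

Σ = (172.5) + (189.5) + (89) + (108) + (24) + (101.5) + (87) = 771.5
Signed area = Σ/2 = 385.75 (positive ⇒ counter-clockwise traversal).

385.75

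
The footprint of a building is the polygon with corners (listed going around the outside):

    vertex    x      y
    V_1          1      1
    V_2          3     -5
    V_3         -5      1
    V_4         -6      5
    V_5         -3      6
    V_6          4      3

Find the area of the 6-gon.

51

Apply the surveyor's formula: 2A = Σ (x_i·y_{i+1} − x_{i+1}·y_i), indices taken mod 6.
V_1→V_2: (1)(-5) − (3)(1) = -8
V_2→V_3: (3)(1) − (-5)(-5) = -22
V_3→V_4: (-5)(5) − (-6)(1) = -19
V_4→V_5: (-6)(6) − (-3)(5) = -21
V_5→V_6: (-3)(3) − (4)(6) = -33
V_6→V_1: (4)(1) − (1)(3) = 1
Σ = -102
Area = |Σ|/2 = 51.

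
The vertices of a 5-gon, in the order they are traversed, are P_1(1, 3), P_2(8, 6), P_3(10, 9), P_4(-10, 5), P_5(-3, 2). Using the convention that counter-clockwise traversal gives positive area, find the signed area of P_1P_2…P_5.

Apply the shoelace formula: 2A = Σ (x_i·y_{i+1} − x_{i+1}·y_i), indices taken mod 5.
P_1→P_2: (1)(6) − (8)(3) = -18
P_2→P_3: (8)(9) − (10)(6) = 12
P_3→P_4: (10)(5) − (-10)(9) = 140
P_4→P_5: (-10)(2) − (-3)(5) = -5
P_5→P_1: (-3)(3) − (1)(2) = -11
Σ = 118
Signed area = Σ/2 = 59 (positive ⇒ counter-clockwise traversal).

59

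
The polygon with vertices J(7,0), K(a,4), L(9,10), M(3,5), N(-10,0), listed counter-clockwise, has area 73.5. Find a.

9

Write out the shoelace sum; only the two edges meeting at K involve a:
2·Area = [(7·4 − a·0) + (a·10 − 9·4)] + 65
       = 10·a + 57 = 147
⇒ a = 9.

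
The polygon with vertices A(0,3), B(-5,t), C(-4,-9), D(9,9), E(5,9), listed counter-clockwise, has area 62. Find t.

The doubled signed area Σ (x_i y_{i+1} − x_{i+1} y_i) is linear in t.
With t=0 it equals 156; the coefficient of t is 4 (from the two edges through B).
So 4·t + 156 = 2·62 = 124 ⇒ t = -8.

-8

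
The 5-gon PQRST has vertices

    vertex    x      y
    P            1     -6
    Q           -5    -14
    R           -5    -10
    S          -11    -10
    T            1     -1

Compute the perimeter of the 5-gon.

|PQ| = √((-6)² + (-8)²) = √100 = 10
|QR| = √((0)² + (4)²) = √16 = 4
|RS| = √((-6)² + (0)²) = √36 = 6
|ST| = √((12)² + (9)²) = √225 = 15
|TP| = √((0)² + (-5)²) = √25 = 5
Perimeter = 10 + 4 + 6 + 15 + 5 = 40.

40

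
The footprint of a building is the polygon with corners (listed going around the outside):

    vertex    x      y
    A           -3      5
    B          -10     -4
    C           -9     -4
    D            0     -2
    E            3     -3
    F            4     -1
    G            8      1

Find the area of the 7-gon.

Apply the surveyor's formula: 2A = Σ (x_i·y_{i+1} − x_{i+1}·y_i), indices taken mod 7.
Cross-terms: 62, 4, 18, 6, 9, 12, 43  ⇒  Σ = 154
Area = |Σ|/2 = 77.

77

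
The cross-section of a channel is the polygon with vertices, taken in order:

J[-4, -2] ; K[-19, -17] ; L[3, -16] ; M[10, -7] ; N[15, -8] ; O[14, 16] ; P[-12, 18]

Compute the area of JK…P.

720.5

Cross-terms: 30, 355, 139, 25, 352, 444, 96  ⇒  Σ = 1441
Area = |Σ|/2 = 720.5.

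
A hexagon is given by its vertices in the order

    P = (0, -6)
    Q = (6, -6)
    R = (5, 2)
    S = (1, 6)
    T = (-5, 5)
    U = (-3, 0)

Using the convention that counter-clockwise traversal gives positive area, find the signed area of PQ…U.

Apply the shoelace (surveyor's) formula: 2A = Σ (x_i·y_{i+1} − x_{i+1}·y_i), indices taken mod 6.
Σ = (36) + (42) + (28) + (35) + (15) + (18) = 174
Signed area = Σ/2 = 87 (positive ⇒ counter-clockwise traversal).

87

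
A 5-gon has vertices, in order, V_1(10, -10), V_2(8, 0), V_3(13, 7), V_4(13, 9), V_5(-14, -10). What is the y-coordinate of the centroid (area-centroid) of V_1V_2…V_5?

-798/199

Apply the shoelace formula. First the cross-terms c_i = x_i·y_{i+1} − x_{i+1}·y_i:
  80, 56, 26, -4, 240  ⇒  2A = 398, A = 199.
Then Σ (y_i + y_{i+1})·c_i = -4788, so ȳ = -4788 / (6·199) = -798/199.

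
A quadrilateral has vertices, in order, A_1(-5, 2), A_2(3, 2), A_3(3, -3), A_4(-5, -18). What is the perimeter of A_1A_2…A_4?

50

|A_1A_2| = √((8)² + (0)²) = √64 = 8
|A_2A_3| = √((0)² + (-5)²) = √25 = 5
|A_3A_4| = √((-8)² + (-15)²) = √289 = 17
|A_4A_1| = √((0)² + (20)²) = √400 = 20
Perimeter = 8 + 5 + 17 + 20 = 50.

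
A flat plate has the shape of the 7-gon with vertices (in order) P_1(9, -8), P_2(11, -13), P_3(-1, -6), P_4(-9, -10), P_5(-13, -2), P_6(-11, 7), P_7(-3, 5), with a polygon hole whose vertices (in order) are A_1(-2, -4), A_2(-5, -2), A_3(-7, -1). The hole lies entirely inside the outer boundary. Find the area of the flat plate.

215.5

Outer boundary:
Apply the shoelace formula: 2A = Σ (x_i·y_{i+1} − x_{i+1}·y_i), indices taken mod 7.
Σ = (-29) + (-79) + (-44) + (-112) + (-113) + (-34) + (-21) = -432
Area = |Σ|/2 = 216.
Hole:
Apply the shoelace (surveyor's) formula: 2A = Σ (x_i·y_{i+1} − x_{i+1}·y_i), indices taken mod 3.
Σ = (-16) + (-9) + (26) = 1
Area = |Σ|/2 = 0.5.
Net area = 216 − 0.5 = 215.5.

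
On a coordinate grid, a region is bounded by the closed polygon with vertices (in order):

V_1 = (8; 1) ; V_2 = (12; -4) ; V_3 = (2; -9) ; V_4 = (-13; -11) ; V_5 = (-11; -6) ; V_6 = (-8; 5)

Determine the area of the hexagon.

Σ = (-44) + (-100) + (-139) + (-43) + (-103) + (-48) = -477
Area = |Σ|/2 = 238.5.

238.5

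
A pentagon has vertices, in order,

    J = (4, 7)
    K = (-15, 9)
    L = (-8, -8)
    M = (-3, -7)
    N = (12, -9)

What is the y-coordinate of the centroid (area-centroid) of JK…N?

-4/149

Apply Gauss's area formula. First the cross-terms c_i = x_i·y_{i+1} − x_{i+1}·y_i:
  141, 192, 32, 111, 120  ⇒  2A = 596, A = 298.
Then Σ (y_i + y_{i+1})·c_i = -48, so ȳ = -48 / (6·298) = -4/149.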